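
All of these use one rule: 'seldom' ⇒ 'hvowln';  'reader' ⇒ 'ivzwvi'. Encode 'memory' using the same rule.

nvnlib

Each pair mirrors across the alphabet (s↔h, e↔v, l↔o): positions sum to 25. Letters are reflected about the middle of the alphabet (position → 25−position): Atbash.
On memory: m↔n, e↔v, m↔n, o↔l, r↔i, y↔b.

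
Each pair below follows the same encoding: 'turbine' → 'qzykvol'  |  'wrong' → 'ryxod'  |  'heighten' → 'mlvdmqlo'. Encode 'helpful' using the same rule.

t(19)→q(16) and u(20)→z(25) fit y≡9x+1 (mod 26); the inverse of 9 mod 26 is 3. Treating letters as 0–25, the rule is x ↦ 9x + 1 (mod 26).
On helpful: h(7)→9·7+1≡12=m; e(4)→9·4+1≡11=l; l(11)→9·11+1≡22=w; p(15)→9·15+1≡6=g; f(5)→9·5+1≡20=u; u(20)→9·20+1≡25=z; l(11)→9·11+1≡22=w (all mod 26).

mlwguzw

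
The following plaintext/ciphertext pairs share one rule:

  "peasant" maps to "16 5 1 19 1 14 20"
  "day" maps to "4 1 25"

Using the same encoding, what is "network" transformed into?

14 5 20 23 15 18 11

p is letter #16 and maps to 16: an offset of 0. Each letter is replaced by its alphabet position (a=1, b=2, …, z=26).
Applying it to network: n=14→14, e=5→5, t=20→20, w=23→23, o=15→15, r=18→18, k=11→11.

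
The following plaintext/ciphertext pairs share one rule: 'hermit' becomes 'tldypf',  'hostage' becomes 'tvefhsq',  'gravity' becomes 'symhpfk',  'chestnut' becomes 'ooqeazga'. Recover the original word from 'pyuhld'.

driver

Shifts by position in hermit: pos 0: h→t (+12), pos 1: e→l (+7), pos 2: r→d (+12), pos 3: m→y (+12), pos 4: i→p (+7), pos 5: t→f (+12) — repeating every 3. A repeating key of period 3 is used — shifts +12, +7, +12 over and over.
Undoing it on pyuhld: p−12=d, y−7=r, u−12=i, h−12=v, l−7=e, d−12=r.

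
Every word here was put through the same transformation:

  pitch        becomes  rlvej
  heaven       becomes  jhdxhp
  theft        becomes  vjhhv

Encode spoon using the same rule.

urrrp

The shift depends on letter class: consonant p→r is +2, but vowel i→l is +3. Vowels shift forward by 3 and consonants shift forward by 2.
On spoon: s(cons)+2=u, p(cons)+2=r, o(vowel)+3=r, o(vowel)+3=r, n(cons)+2=p.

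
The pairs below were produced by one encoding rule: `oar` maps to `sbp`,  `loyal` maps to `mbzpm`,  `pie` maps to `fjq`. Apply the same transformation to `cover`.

sfwpd

The output letters match the input read backwards, each shifted +1: oar reversed is rao. Read the word backwards and shift each letter +1.
For cover: reverse → revoc; then shift: r+1=s, e+1=f, v+1=w, o+1=p, c+1=d.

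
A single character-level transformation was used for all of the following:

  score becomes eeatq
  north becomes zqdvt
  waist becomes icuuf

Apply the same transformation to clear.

Shifts by position in score: pos 0: s→e (+12), pos 1: c→e (+2), pos 2: o→a (+12), pos 3: r→t (+2) — repeating every 2. A repeating key of period 2 is used — shifts +12, +2 over and over.
For clear: c+12=o, l+2=n, e+12=q, a+2=c, r+12=d.

onqcd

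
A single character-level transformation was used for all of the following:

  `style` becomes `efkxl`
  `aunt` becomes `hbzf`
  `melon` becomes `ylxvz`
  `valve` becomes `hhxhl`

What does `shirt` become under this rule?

The shift depends on letter class: consonant s→e is +12, but vowel e→l is +7. The rule splits by letter class: vowels +7, consonants +12.
For shirt: s(cons)+12=e, h(cons)+12=t, i(vowel)+7=p, r(cons)+12=d, t(cons)+12=f.

etpdf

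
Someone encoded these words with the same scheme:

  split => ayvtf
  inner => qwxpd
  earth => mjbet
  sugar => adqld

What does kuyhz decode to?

In split: s→a is +8, p→y is +9, l→v is +10, i→t is +11 — the shift increases by 1 each position. Letter i (0-indexed) is shifted by i+8, so successive shifts are 8, 9, 10, ….
Undoing it on kuyhz: k−8=c, u−9=l, y−10=o, h−11=w, z−12=n.

clown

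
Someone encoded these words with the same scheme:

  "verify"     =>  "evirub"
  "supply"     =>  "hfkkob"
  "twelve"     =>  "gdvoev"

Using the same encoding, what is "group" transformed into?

tilfk

Each pair mirrors across the alphabet (v↔e, e↔v, r↔i): positions sum to 25. This is the alphabet-reversal cipher (Atbash): a becomes z, b becomes y, etc.
On group: g↔t, r↔i, o↔l, u↔f, p↔k.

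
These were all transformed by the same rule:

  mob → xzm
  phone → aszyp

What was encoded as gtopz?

video

Compare letters: m→x is +11, o→z is +11, b→m is +11 — a constant shift. Each letter is shifted forward by 11 in the alphabet (a Caesar shift of +11).
Undoing it on gtopz: g−11=v, t−11=i, o−11=d, p−11=e, z−11=o.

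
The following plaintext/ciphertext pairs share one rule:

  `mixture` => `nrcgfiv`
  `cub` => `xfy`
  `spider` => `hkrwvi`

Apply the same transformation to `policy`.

klorxb

Each pair mirrors across the alphabet (m↔n, i↔r, x↔c): positions sum to 25. Each letter is replaced by its mirror in the alphabet: a↔z, b↔y, c↔x, and so on (the Atbash cipher).
On policy: p↔k, o↔l, l↔o, i↔r, c↔x, y↔b.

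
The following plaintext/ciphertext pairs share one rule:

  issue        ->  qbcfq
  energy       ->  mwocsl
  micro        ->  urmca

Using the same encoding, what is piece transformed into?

In issue: i→q is +8, s→b is +9, s→c is +10, u→f is +11 — the shift increases by 1 each position. Letter i (0-indexed) is shifted by i+8, so successive shifts are 8, 9, 10, ….
For piece: p+8=x, i+9=r, e+10=o, c+11=n, e+12=q.

xronq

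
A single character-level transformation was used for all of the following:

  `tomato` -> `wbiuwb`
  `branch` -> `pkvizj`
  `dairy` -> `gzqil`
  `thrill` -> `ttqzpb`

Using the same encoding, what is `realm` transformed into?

utimz

Two steps: reverse the string, then apply a Caesar shift of +8.
For realm: reverse → mlaer; then shift: m+8=u, l+8=t, a+8=i, e+8=m, r+8=z.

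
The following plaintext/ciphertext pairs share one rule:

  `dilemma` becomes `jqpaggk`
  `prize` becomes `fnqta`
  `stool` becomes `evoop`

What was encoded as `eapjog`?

seldom

d(3)→j(9) and i(8)→q(16) fit y≡17x+10 (mod 26); the inverse of 17 mod 26 is 23. This is an affine cipher: with a=0,…,z=25, each position x becomes (17x+10) mod 26.
Decoding eapjog: e(4)→23·(4−10)≡18=s; a(0)→23·(0−10)≡4=e; p(15)→23·(15−10)≡11=l; j(9)→23·(9−10)≡3=d; o(14)→23·(14−10)≡14=o; g(6)→23·(6−10)≡12=m (all mod 26).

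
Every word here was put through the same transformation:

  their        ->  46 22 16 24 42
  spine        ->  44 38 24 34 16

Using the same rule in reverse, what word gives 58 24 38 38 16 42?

zipper

t(#20)→46 and h(#8)→22: differences scale by 2, so n = 2·pos + 6. With a=1..z=26, the number is 2·pos + 6.
Reversing it on 58 24 38 38 16 42: 58→(58−6)÷2=26=z, 24→(24−6)÷2=9=i, 38→(38−6)÷2=16=p, 38→(38−6)÷2=16=p, 16→(16−6)÷2=5=e, 42→(42−6)÷2=18=r.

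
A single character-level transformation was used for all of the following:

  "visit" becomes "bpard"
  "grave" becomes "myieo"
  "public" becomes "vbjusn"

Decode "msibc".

In visit: v→b is +6, i→p is +7, s→a is +8, i→r is +9 — the shift increases by 1 each position. The shift increases by 1 at each position, starting from +6: 6, 7, 8, ….
Undoing it on msibc: m−6=g, s−7=l, i−8=a, b−9=s, c−10=s.

glass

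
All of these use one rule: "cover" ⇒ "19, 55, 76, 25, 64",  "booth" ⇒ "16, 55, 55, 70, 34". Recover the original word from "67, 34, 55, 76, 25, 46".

Each letter becomes 3×(its alphabet position, a=1..z=26) + 10.
Undoing it on 67, 34, 55, 76, 25, 46: 67→(67−10)÷3=19=s, 34→(34−10)÷3=8=h, 55→(55−10)÷3=15=o, 76→(76−10)÷3=22=v, 25→(25−10)÷3=5=e, 46→(46−10)÷3=12=l.

shovel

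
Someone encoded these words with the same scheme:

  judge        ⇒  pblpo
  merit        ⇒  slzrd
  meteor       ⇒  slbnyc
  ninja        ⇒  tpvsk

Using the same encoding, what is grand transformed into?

myiwn

Letter i (0-indexed) is shifted by i+6, so successive shifts are 6, 7, 8, ….
On grand: g+6=m, r+7=y, a+8=i, n+9=w, d+10=n.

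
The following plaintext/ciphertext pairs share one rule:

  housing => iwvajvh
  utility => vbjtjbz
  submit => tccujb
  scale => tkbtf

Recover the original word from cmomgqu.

A repeating key of period 2 is used — shifts +1, +8 over and over.
Reversing it on cmomgqu: c−1=b, m−8=e, o−1=n, m−8=e, g−1=f, q−8=i, u−1=t.

benefit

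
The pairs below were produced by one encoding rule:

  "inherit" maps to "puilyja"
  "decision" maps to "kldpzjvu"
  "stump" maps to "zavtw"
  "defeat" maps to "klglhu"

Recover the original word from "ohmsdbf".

Shifts by position in inherit: pos 0: i→p (+7), pos 1: n→u (+7), pos 2: h→i (+1), pos 3: e→l (+7), pos 4: r→y (+7), pos 5: i→j (+1) — repeating every 3. A repeating key of period 3 is used — shifts +7, +7, +1 over and over.
Decoding ohmsdbf: o−7=h, h−7=a, m−1=l, s−7=l, d−7=w, b−1=a, f−7=y.

hallway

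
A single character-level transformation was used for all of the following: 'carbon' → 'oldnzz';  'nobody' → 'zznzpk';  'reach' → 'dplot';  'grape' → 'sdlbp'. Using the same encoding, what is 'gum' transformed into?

The shift depends on letter class: consonant c→o is +12, but vowel a→l is +11. The rule splits by letter class: vowels +11, consonants +12.
Applying it to gum: g(cons)+12=s, u(vowel)+11=f, m(cons)+12=y.

sfy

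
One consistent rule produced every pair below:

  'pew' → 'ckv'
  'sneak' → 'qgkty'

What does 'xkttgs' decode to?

The output letters match the input read backwards, each shifted +6: pew reversed is wep. Read the word backwards and shift each letter +6.
Decoding xkttgs: shift back: x−6=r, k−6=e, t−6=n, t−6=n, g−6=a, s−6=m → rennam; then reverse → manner.

manner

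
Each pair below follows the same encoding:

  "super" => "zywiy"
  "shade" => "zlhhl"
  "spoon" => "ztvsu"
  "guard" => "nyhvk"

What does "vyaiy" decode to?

outer

Shifts by position in super: pos 0: s→z (+7), pos 1: u→y (+4), pos 2: p→w (+7), pos 3: e→i (+4) — repeating every 2. A repeating key of period 2 is used — shifts +7, +4 over and over.
Reversing it on vyaiy: v−7=o, y−4=u, a−7=t, i−4=e, y−7=r.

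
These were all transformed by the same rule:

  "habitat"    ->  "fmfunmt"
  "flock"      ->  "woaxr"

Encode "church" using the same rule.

Read the word backwards and shift each letter +12.
Applying it to church: reverse → hcruhc; then shift: h+12=t, c+12=o, r+12=d, u+12=g, h+12=t, c+12=o.

todgto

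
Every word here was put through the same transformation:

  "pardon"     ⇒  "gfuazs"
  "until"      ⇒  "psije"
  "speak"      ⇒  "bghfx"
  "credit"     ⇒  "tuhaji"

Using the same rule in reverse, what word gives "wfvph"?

Each letter's alphabet position (a=0..z=25) is mapped through 7·x+5 mod 26 — an affine cipher.
Undoing it on wfvph: w(22)→15·(22−5)≡21=v; f(5)→15·(5−5)≡0=a; v(21)→15·(21−5)≡6=g; p(15)→15·(15−5)≡20=u; h(7)→15·(7−5)≡4=e (all mod 26).

vague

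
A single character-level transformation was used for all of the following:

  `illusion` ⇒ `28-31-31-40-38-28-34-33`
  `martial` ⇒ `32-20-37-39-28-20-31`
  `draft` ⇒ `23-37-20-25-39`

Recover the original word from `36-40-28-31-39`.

i is letter #9 and maps to 28: an offset of 19. Letters become their 1-based position plus 19 (so a→20, b→21, …).
Undoing it on 36-40-28-31-39: 36→(36−19)÷1=17=q, 40→(40−19)÷1=21=u, 28→(28−19)÷1=9=i, 31→(31−19)÷1=12=l, 39→(39−19)÷1=20=t.

quilt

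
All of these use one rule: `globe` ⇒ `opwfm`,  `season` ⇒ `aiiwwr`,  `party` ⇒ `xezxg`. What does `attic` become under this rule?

ixbmk

Shifts by position in globe: pos 0: g→o (+8), pos 1: l→p (+4), pos 2: o→w (+8), pos 3: b→f (+4) — repeating every 2. A repeating key of period 2 is used — shifts +8, +4 over and over.
On attic: a+8=i, t+4=x, t+8=b, i+4=m, c+8=k.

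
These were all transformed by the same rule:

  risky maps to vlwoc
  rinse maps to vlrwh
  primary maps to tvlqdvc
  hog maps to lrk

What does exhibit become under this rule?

The shift depends on letter class: consonant r→v is +4, but vowel i→l is +3. Two shifts are in play — +3 for a/e/i/o/u, +4 for every other letter.
For exhibit: e(vowel)+3=h, x(cons)+4=b, h(cons)+4=l, i(vowel)+3=l, b(cons)+4=f, i(vowel)+3=l, t(cons)+4=x.

hbllflx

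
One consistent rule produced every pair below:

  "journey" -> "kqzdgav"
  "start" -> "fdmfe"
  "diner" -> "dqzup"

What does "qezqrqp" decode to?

defense

The output letters match the input read backwards, each shifted +12: journey reversed is yenruoj. The word is reversed, then every letter is shifted forward by 12.
Decoding qezqrqp: shift back: q−12=e, e−12=s, z−12=n, q−12=e, r−12=f, q−12=e, p−12=d → esnefed; then reverse → defense.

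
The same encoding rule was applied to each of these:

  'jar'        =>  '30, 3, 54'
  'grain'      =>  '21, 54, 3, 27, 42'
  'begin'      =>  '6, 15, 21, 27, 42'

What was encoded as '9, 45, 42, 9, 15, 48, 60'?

j(#10)→30 and a(#1)→3: differences scale by 3, so n = 3·pos + 0. The formula is n = 3×(alphabet index, a=1).
Decoding 9, 45, 42, 9, 15, 48, 60: 9→(9−0)÷3=3=c, 45→(45−0)÷3=15=o, 42→(42−0)÷3=14=n, 9→(9−0)÷3=3=c, 15→(15−0)÷3=5=e, 48→(48−0)÷3=16=p, 60→(60−0)÷3=20=t.

concept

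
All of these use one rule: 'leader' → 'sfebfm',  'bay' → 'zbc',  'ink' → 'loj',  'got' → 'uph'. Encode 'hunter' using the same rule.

sfuovi

The output letters match the input read backwards, each shifted +1: leader reversed is redael. Read the word backwards and shift each letter +1.
Applying it to hunter: reverse → retnuh; then shift: r+1=s, e+1=f, t+1=u, n+1=o, u+1=v, h+1=i.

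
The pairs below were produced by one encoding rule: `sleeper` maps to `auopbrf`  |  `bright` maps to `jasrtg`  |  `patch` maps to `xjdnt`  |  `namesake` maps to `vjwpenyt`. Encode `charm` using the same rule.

In sleeper: s→a is +8, l→u is +9, e→o is +10, e→p is +11 — the shift increases by 1 each position. The shift increases by 1 at each position, starting from +8: 8, 9, 10, ….
For charm: c+8=k, h+9=q, a+10=k, r+11=c, m+12=y.

kqkcy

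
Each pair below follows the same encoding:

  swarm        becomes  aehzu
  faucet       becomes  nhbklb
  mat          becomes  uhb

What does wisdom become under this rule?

epalvu

The rule splits by letter class: vowels +7, consonants +8.
On wisdom: w(cons)+8=e, i(vowel)+7=p, s(cons)+8=a, d(cons)+8=l, o(vowel)+7=v, m(cons)+8=u.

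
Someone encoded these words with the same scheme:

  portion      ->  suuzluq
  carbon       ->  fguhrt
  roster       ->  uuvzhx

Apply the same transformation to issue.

lyvah

Shifts by position in portion: pos 0: p→s (+3), pos 1: o→u (+6), pos 2: r→u (+3), pos 3: t→z (+6) — repeating every 2. A repeating key of period 2 is used — shifts +3, +6 over and over.
For issue: i+3=l, s+6=y, s+3=v, u+6=a, e+3=h.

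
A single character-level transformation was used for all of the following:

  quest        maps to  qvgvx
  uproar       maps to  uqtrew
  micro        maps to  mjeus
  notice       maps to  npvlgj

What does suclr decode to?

In quest: q→q is +0, u→v is +1, e→g is +2, s→v is +3 — the shift increases by 1 each position. Each letter shifts forward by its position index (0, 1, 2, …) — the shift grows by one for each successive letter.
Decoding suclr: s−0=s, u−1=t, c−2=a, l−3=i, r−4=n.

stain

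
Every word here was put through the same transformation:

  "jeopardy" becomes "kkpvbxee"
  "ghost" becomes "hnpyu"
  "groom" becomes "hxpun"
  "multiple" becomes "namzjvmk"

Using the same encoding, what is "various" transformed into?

wgsopat

Shifts by position in jeopardy: pos 0: j→k (+1), pos 1: e→k (+6), pos 2: o→p (+1), pos 3: p→v (+6) — repeating every 2. The shifts repeat in a cycle of length 2: positions 0,1,… shift by +1, +6, then the pattern repeats.
Applying it to various: v+1=w, a+6=g, r+1=s, i+6=o, o+1=p, u+6=a, s+1=t.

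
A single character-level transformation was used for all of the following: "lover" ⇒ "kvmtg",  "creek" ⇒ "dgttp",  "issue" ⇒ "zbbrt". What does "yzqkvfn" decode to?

l(11)→k(10) and o(14)→v(21) fit y≡21x+13 (mod 26); the inverse of 21 mod 26 is 5. Treating letters as 0–25, the rule is x ↦ 21x + 13 (mod 26).
Reversing it on yzqkvfn: y(24)→5·(24−13)≡3=d; z(25)→5·(25−13)≡8=i; q(16)→5·(16−13)≡15=p; k(10)→5·(10−13)≡11=l; v(21)→5·(21−13)≡14=o; f(5)→5·(5−13)≡12=m; n(13)→5·(13−13)≡0=a (all mod 26).

diploma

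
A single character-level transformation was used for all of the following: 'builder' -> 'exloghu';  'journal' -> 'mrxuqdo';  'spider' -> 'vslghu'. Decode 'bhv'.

yes

Compare letters: b→e is +3, u→x is +3, i→l is +3 — a constant shift. Every letter moves 3 places later in the alphabet, wrapping around z→a.
Decoding bhv: b−3=y, h−3=e, v−3=s.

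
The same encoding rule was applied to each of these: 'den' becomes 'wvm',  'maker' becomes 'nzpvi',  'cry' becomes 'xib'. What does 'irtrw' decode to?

Each letter is replaced by its mirror in the alphabet: a↔z, b↔y, c↔x, and so on (the Atbash cipher).
Undoing it on irtrw: i↔r, r↔i, t↔g, r↔i, w↔d.

rigid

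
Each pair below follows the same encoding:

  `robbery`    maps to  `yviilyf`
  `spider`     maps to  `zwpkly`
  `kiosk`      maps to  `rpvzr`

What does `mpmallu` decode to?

Compare letters: r→y is +7, o→v is +7, b→i is +7 — a constant shift. This is a Caesar cipher with shift 7.
Reversing it on mpmallu: m−7=f, p−7=i, m−7=f, a−7=t, l−7=e, l−7=e, u−7=n.

fifteen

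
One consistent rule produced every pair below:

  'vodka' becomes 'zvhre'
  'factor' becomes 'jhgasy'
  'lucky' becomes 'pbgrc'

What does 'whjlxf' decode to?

Shifts by position in vodka: pos 0: v→z (+4), pos 1: o→v (+7), pos 2: d→h (+4), pos 3: k→r (+7) — repeating every 2. It's a Vigenère-style cipher with numeric key [4,7]: position i shifts by key[i mod 2].
Undoing it on whjlxf: w−4=s, h−7=a, j−4=f, l−7=e, x−4=t, f−7=y.

safety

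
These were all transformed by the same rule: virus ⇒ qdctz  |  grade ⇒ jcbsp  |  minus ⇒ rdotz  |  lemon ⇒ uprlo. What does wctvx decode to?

v(21)→q(16) and i(8)→d(3) fit y≡23x+1 (mod 26); the inverse of 23 mod 26 is 17. Each letter's alphabet position (a=0..z=25) is mapped through 23·x+1 mod 26 — an affine cipher.
Decoding wctvx: w(22)→17·(22−1)≡19=t; c(2)→17·(2−1)≡17=r; t(19)→17·(19−1)≡20=u; v(21)→17·(21−1)≡2=c; x(23)→17·(23−1)≡10=k (all mod 26).

truck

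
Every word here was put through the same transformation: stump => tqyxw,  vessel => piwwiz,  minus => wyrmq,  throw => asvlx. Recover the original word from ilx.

the

Two steps: reverse the string, then apply a Caesar shift of +4.
Reversing it on ilx: shift back: i−4=e, l−4=h, x−4=t → eht; then reverse → the.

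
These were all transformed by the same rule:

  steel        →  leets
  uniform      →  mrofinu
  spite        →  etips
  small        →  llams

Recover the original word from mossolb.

blossom

The word is simply reversed.
Undoing it on mossolb: then reverse → blossom.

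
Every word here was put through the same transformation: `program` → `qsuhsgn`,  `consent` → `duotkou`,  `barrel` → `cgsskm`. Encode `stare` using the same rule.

tugsk

The shift depends on letter class: consonant p→q is +1, but vowel o→u is +6. Two shifts are in play — +6 for a/e/i/o/u, +1 for every other letter.
On stare: s(cons)+1=t, t(cons)+1=u, a(vowel)+6=g, r(cons)+1=s, e(vowel)+6=k.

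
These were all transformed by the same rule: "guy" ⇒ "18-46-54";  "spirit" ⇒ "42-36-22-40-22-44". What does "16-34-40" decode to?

Each letter becomes 2×(its alphabet position, a=1..z=26) + 4.
Undoing it on 16-34-40: 16→(16−4)÷2=6=f, 34→(34−4)÷2=15=o, 40→(40−4)÷2=18=r.

for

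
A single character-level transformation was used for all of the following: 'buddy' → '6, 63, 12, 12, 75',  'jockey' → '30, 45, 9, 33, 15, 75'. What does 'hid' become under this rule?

b(#2)→6 and u(#21)→63: differences scale by 3, so n = 3·pos + 0. The formula is n = 3×(alphabet index, a=1).
For hid: h=8→24, i=9→27, d=4→12.

24, 27, 12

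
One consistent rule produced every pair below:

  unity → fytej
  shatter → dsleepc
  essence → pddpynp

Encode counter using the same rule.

nzfyepc

Compare letters: u→f is +11, n→y is +11, i→t is +11 — a constant shift. It's a constant shift of +11 (ROT11).
For counter: c+11=n, o+11=z, u+11=f, n+11=y, t+11=e, e+11=p, r+11=c.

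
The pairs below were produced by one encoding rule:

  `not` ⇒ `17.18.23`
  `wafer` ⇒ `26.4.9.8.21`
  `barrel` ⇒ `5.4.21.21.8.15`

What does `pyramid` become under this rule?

n is letter #14 and maps to 17: an offset of 3. Letters become their 1-based position plus 3 (so a→4, b→5, …).
On pyramid: p=16→19, y=25→28, r=18→21, a=1→4, m=13→16, i=9→12, d=4→7.

19.28.21.4.16.12.7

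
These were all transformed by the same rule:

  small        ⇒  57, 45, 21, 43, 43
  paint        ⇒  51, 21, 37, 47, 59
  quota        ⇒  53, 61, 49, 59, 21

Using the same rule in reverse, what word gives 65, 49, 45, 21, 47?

woman

s(#19)→57 and m(#13)→45: differences scale by 2, so n = 2·pos + 19. With a=1..z=26, the number is 2·pos + 19.
Undoing it on 65, 49, 45, 21, 47: 65→(65−19)÷2=23=w, 49→(49−19)÷2=15=o, 45→(45−19)÷2=13=m, 21→(21−19)÷2=1=a, 47→(47−19)÷2=14=n.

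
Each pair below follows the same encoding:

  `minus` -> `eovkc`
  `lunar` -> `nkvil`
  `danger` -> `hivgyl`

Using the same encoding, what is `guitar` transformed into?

gkotil

m(12)→e(4) and i(8)→o(14) fit y≡17x+8 (mod 26); the inverse of 17 mod 26 is 23. Each letter's alphabet position (a=0..z=25) is mapped through 17·x+8 mod 26 — an affine cipher.
For guitar: g(6)→17·6+8≡6=g; u(20)→17·20+8≡10=k; i(8)→17·8+8≡14=o; t(19)→17·19+8≡19=t; a(0)→17·0+8≡8=i; r(17)→17·17+8≡11=l (all mod 26).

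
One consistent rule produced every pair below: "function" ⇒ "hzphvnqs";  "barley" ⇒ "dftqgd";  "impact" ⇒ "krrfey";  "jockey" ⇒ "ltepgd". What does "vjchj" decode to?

The shifts repeat in a cycle of length 2: positions 0,1,… shift by +2, +5, then the pattern repeats.
Decoding vjchj: v−2=t, j−5=e, c−2=a, h−5=c, j−2=h.

teach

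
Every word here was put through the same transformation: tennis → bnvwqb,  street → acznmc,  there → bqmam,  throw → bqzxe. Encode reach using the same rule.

Shifts by position in tennis: pos 0: t→b (+8), pos 1: e→n (+9), pos 2: n→v (+8), pos 3: n→w (+9) — repeating every 2. It's a Vigenère-style cipher with numeric key [8,9]: position i shifts by key[i mod 2].
On reach: r+8=z, e+9=n, a+8=i, c+9=l, h+8=p.

znilp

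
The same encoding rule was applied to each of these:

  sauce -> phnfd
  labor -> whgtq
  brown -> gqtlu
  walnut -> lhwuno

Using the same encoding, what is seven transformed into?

pdmdu

s(18)→p(15) and a(0)→h(7) fit y≡25x+7 (mod 26); the inverse of 25 mod 26 is 25. Each letter's alphabet position (a=0..z=25) is mapped through 25·x+7 mod 26 — an affine cipher.
For seven: s(18)→25·18+7≡15=p; e(4)→25·4+7≡3=d; v(21)→25·21+7≡12=m; e(4)→25·4+7≡3=d; n(13)→25·13+7≡20=u (all mod 26).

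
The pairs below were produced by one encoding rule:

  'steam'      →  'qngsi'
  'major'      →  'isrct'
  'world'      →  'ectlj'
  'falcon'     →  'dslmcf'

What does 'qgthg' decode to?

s(18)→q(16) and t(19)→n(13) fit y≡23x+18 (mod 26); the inverse of 23 mod 26 is 17. This is an affine cipher: with a=0,…,z=25, each position x becomes (23x+18) mod 26.
Decoding qgthg: q(16)→17·(16−18)≡18=s; g(6)→17·(6−18)≡4=e; t(19)→17·(19−18)≡17=r; h(7)→17·(7−18)≡21=v; g(6)→17·(6−18)≡4=e (all mod 26).

serve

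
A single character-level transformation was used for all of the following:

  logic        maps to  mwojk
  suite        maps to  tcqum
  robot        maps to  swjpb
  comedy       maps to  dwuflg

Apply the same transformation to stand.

tbiol

Shifts by position in logic: pos 0: l→m (+1), pos 1: o→w (+8), pos 2: g→o (+8), pos 3: i→j (+1), pos 4: c→k (+8) — repeating every 3. It's a Vigenère-style cipher with numeric key [1,8,8]: position i shifts by key[i mod 3].
Applying it to stand: s+1=t, t+8=b, a+8=i, n+1=o, d+8=l.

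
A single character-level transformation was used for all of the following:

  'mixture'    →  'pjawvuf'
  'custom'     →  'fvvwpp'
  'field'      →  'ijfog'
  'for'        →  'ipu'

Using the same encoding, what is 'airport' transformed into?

The shift depends on letter class: consonant m→p is +3, but vowel i→j is +1. Vowels shift forward by 1 and consonants shift forward by 3.
For airport: a(vowel)+1=b, i(vowel)+1=j, r(cons)+3=u, p(cons)+3=s, o(vowel)+1=p, r(cons)+3=u, t(cons)+3=w.

bjuspuw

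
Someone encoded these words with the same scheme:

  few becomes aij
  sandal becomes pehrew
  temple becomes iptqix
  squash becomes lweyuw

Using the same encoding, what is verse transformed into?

Two steps: reverse the string, then apply a Caesar shift of +4.
On verse: reverse → esrev; then shift: e+4=i, s+4=w, r+4=v, e+4=i, v+4=z.

iwviz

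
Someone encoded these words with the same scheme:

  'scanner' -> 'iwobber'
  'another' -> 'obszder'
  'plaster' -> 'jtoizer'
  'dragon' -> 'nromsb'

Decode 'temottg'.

legally

s(18)→i(8) and c(2)→w(22) fit y≡17x+14 (mod 26); the inverse of 17 mod 26 is 23. Each letter's alphabet position (a=0..z=25) is mapped through 17·x+14 mod 26 — an affine cipher.
Decoding temottg: t(19)→23·(19−14)≡11=l; e(4)→23·(4−14)≡4=e; m(12)→23·(12−14)≡6=g; o(14)→23·(14−14)≡0=a; t(19)→23·(19−14)≡11=l; t(19)→23·(19−14)≡11=l; g(6)→23·(6−14)≡24=y (all mod 26).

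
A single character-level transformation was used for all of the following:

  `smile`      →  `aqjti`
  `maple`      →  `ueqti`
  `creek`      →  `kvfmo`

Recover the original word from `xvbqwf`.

It's a Vigenère-style cipher with numeric key [8,4,1]: position i shifts by key[i mod 3].
Decoding xvbqwf: x−8=p, v−4=r, b−1=a, q−8=i, w−4=s, f−1=e.

praise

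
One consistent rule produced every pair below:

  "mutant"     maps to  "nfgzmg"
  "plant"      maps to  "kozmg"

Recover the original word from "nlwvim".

modern

Each pair mirrors across the alphabet (m↔n, u↔f, t↔g): positions sum to 25. This is the alphabet-reversal cipher (Atbash): a becomes z, b becomes y, etc.
Decoding nlwvim: n↔m, l↔o, w↔d, v↔e, i↔r, m↔n.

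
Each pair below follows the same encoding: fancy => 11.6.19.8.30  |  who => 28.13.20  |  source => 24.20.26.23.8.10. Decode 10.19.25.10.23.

f is letter #6 and maps to 11: an offset of 5. Each letter is replaced by its alphabet position (a=1..z=26) + 5.
Decoding 10.19.25.10.23: 10→(10−5)÷1=5=e, 19→(19−5)÷1=14=n, 25→(25−5)÷1=20=t, 10→(10−5)÷1=5=e, 23→(23−5)÷1=18=r.

enter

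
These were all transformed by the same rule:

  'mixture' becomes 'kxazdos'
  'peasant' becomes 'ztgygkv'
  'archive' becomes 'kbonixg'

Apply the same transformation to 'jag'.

The word is reversed, then every letter is shifted forward by 6.
For jag: reverse → gaj; then shift: g+6=m, a+6=g, j+6=p.

mgp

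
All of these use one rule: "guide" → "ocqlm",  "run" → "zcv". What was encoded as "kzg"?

Compare letters: g→o is +8, u→c is +8, i→q is +8 — a constant shift. Every letter moves 8 places later in the alphabet, wrapping around z→a.
Decoding kzg: k−8=c, z−8=r, g−8=y.

cry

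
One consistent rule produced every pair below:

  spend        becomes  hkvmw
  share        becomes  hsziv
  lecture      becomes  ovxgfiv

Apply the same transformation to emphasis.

vnkszhrh

This is the alphabet-reversal cipher (Atbash): a becomes z, b becomes y, etc.
On emphasis: e↔v, m↔n, p↔k, h↔s, a↔z, s↔h, i↔r, s↔h.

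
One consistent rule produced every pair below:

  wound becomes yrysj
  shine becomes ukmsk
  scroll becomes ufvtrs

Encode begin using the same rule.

dhknt

In wound: w→y is +2, o→r is +3, u→y is +4, n→s is +5 — the shift increases by 1 each position. Each letter shifts forward by (position + 2), i.e. 2, 3, 4, … — the shift grows by one for each successive letter.
Applying it to begin: b+2=d, e+3=h, g+4=k, i+5=n, n+6=t.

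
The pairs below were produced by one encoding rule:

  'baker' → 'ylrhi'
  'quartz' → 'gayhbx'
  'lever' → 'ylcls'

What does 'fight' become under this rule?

The word is reversed, then every letter is shifted forward by 7.
For fight: reverse → thgif; then shift: t+7=a, h+7=o, g+7=n, i+7=p, f+7=m.

aonpm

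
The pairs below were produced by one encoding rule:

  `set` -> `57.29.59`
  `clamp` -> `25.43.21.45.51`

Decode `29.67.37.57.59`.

s(#19)→57 and e(#5)→29: differences scale by 2, so n = 2·pos + 19. The formula is n = 2×(alphabet index, a=1) + 19.
Reversing it on 29.67.37.57.59: 29→(29−19)÷2=5=e, 67→(67−19)÷2=24=x, 37→(37−19)÷2=9=i, 57→(57−19)÷2=19=s, 59→(59−19)÷2=20=t.

exist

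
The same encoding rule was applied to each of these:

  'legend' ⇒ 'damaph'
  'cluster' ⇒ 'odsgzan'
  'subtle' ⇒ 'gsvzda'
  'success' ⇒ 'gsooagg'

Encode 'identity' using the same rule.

l(11)→d(3) and e(4)→a(0) fit y≡19x+2 (mod 26); the inverse of 19 mod 26 is 11. Treating letters as 0–25, the rule is x ↦ 19x + 2 (mod 26).
Applying it to identity: i(8)→19·8+2≡24=y; d(3)→19·3+2≡7=h; e(4)→19·4+2≡0=a; n(13)→19·13+2≡15=p; t(19)→19·19+2≡25=z; i(8)→19·8+2≡24=y; t(19)→19·19+2≡25=z; y(24)→19·24+2≡16=q (all mod 26).

yhapzyzq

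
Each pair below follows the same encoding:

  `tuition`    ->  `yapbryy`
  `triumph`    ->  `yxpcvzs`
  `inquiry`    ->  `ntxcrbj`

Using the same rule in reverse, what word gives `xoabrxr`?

In tuition: t→y is +5, u→a is +6, i→p is +7, t→b is +8 — the shift increases by 1 each position. Letter i (0-indexed) is shifted by i+5, so successive shifts are 5, 6, 7, ….
Reversing it on xoabrxr: x−5=s, o−6=i, a−7=t, b−8=t, r−9=i, x−10=n, r−11=g.

sitting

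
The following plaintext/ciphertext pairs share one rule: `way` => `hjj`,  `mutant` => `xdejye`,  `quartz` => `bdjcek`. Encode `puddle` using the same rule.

Vowels shift forward by 9 and consonants shift forward by 11.
On puddle: p(cons)+11=a, u(vowel)+9=d, d(cons)+11=o, d(cons)+11=o, l(cons)+11=w, e(vowel)+9=n.

adoown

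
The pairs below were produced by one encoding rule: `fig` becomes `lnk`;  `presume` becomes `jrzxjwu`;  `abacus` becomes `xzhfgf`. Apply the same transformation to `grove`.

jatwl

The output letters match the input read backwards, each shifted +5: fig reversed is gif. The word is reversed, then every letter is shifted forward by 5.
For grove: reverse → evorg; then shift: e+5=j, v+5=a, o+5=t, r+5=w, g+5=l.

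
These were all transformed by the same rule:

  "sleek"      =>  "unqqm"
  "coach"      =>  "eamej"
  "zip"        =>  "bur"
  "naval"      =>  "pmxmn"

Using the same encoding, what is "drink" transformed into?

The rule splits by letter class: vowels +12, consonants +2.
On drink: d(cons)+2=f, r(cons)+2=t, i(vowel)+12=u, n(cons)+2=p, k(cons)+2=m.

ftupm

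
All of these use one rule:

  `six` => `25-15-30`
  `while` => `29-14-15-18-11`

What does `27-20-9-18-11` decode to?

uncle

s is letter #19 and maps to 25: an offset of 6. Each letter is replaced by its alphabet position (a=1..z=26) + 6.
Reversing it on 27-20-9-18-11: 27→(27−6)÷1=21=u, 20→(20−6)÷1=14=n, 9→(9−6)÷1=3=c, 18→(18−6)÷1=12=l, 11→(11−6)÷1=5=e.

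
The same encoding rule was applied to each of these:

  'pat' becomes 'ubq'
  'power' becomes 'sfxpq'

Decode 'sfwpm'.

lover

The output letters match the input read backwards, each shifted +1: pat reversed is tap. Read the word backwards and shift each letter +1.
Undoing it on sfwpm: shift back: s−1=r, f−1=e, w−1=v, p−1=o, m−1=l → revol; then reverse → lover.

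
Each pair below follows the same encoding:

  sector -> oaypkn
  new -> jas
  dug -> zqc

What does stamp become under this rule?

opwil

Compare letters: s→o is +22, e→a is +22, c→y is +22 — a constant shift. Every letter moves 22 places later in the alphabet, wrapping around z→a.
On stamp: s+22=o, t+22=p, a+22=w, m+22=i, p+22=l.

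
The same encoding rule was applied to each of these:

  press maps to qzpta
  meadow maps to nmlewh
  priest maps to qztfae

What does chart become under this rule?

dplsb

Shifts by position in press: pos 0: p→q (+1), pos 1: r→z (+8), pos 2: e→p (+11), pos 3: s→t (+1), pos 4: s→a (+8) — repeating every 3. It's a Vigenère-style cipher with numeric key [1,8,11]: position i shifts by key[i mod 3].
Applying it to chart: c+1=d, h+8=p, a+11=l, r+1=s, t+8=b.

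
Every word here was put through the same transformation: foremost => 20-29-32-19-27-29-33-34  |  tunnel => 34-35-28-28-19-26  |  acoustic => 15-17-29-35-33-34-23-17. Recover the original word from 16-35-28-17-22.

Each letter is replaced by its alphabet position (a=1..z=26) + 14.
Reversing it on 16-35-28-17-22: 16→(16−14)÷1=2=b, 35→(35−14)÷1=21=u, 28→(28−14)÷1=14=n, 17→(17−14)÷1=3=c, 22→(22−14)÷1=8=h.

bunch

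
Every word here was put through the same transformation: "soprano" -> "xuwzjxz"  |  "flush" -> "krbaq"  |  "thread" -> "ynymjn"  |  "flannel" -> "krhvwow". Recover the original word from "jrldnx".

eleven

The shift increases by 1 at each position, starting from +5: 5, 6, 7, ….
Decoding jrldnx: j−5=e, r−6=l, l−7=e, d−8=v, n−9=e, x−10=n.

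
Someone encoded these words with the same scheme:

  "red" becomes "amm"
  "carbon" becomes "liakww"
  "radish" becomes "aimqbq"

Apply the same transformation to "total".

cwciu

The shift depends on letter class: consonant r→a is +9, but vowel e→m is +8. Vowels shift forward by 8 and consonants shift forward by 9.
For total: t(cons)+9=c, o(vowel)+8=w, t(cons)+9=c, a(vowel)+8=i, l(cons)+9=u.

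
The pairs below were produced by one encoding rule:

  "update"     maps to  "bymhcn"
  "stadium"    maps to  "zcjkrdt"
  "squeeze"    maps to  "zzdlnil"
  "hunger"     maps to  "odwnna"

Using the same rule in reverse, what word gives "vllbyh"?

occupy

Shifts by position in update: pos 0: u→b (+7), pos 1: p→y (+9), pos 2: d→m (+9), pos 3: a→h (+7), pos 4: t→c (+9), pos 5: e→n (+9) — repeating every 3. A repeating key of period 3 is used — shifts +7, +9, +9 over and over.
Decoding vllbyh: v−7=o, l−9=c, l−9=c, b−7=u, y−9=p, h−9=y.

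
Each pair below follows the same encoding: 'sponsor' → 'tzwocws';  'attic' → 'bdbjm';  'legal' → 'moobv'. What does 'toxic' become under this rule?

Shifts by position in sponsor: pos 0: s→t (+1), pos 1: p→z (+10), pos 2: o→w (+8), pos 3: n→o (+1), pos 4: s→c (+10), pos 5: o→w (+8) — repeating every 3. A repeating key of period 3 is used — shifts +1, +10, +8 over and over.
On toxic: t+1=u, o+10=y, x+8=f, i+1=j, c+10=m.

uyfjm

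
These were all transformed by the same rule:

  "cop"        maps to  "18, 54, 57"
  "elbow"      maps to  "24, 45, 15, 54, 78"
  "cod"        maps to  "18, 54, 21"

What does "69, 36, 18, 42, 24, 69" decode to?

ticket

With a=1..z=26, the number is 3·pos + 9.
Undoing it on 69, 36, 18, 42, 24, 69: 69→(69−9)÷3=20=t, 36→(36−9)÷3=9=i, 18→(18−9)÷3=3=c, 42→(42−9)÷3=11=k, 24→(24−9)÷3=5=e, 69→(69−9)÷3=20=t.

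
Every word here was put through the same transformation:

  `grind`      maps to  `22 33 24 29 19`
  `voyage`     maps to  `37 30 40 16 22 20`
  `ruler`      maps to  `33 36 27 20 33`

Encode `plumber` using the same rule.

g is letter #7 and maps to 22: an offset of 15. Each letter is replaced by its alphabet position (a=1..z=26) + 15.
For plumber: p=16→31, l=12→27, u=21→36, m=13→28, b=2→17, e=5→20, r=18→33.

31 27 36 28 17 20 33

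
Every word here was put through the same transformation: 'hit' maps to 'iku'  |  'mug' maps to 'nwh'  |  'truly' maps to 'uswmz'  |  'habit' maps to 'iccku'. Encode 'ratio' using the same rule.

The shift depends on letter class: consonant h→i is +1, but vowel i→k is +2. The rule splits by letter class: vowels +2, consonants +1.
On ratio: r(cons)+1=s, a(vowel)+2=c, t(cons)+1=u, i(vowel)+2=k, o(vowel)+2=q.

scukq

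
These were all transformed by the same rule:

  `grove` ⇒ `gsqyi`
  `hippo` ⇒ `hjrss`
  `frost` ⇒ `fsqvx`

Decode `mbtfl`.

In grove: g→g is +0, r→s is +1, o→q is +2, v→y is +3 — the shift increases by 1 each position. Letter i (0-indexed) is shifted by i+0, so successive shifts are 0, 1, 2, ….
Decoding mbtfl: m−0=m, b−1=a, t−2=r, f−3=c, l−4=h.

march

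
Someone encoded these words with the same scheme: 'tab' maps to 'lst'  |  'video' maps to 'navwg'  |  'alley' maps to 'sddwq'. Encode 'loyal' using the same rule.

dgqsd

Compare letters: t→l is +18, a→s is +18, b→t is +18 — a constant shift. Every letter moves 18 places later in the alphabet, wrapping around z→a.
For loyal: l+18=d, o+18=g, y+18=q, a+18=s, l+18=d.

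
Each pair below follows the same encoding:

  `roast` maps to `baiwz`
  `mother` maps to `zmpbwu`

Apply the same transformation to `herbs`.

Two steps: reverse the string, then apply a Caesar shift of +8.
On herbs: reverse → sbreh; then shift: s+8=a, b+8=j, r+8=z, e+8=m, h+8=p.

ajzmp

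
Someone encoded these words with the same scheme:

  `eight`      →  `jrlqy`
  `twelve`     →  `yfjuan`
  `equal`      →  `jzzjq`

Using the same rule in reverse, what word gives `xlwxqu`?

scroll

Shifts by position in eight: pos 0: e→j (+5), pos 1: i→r (+9), pos 2: g→l (+5), pos 3: h→q (+9) — repeating every 2. It's a Vigenère-style cipher with numeric key [5,9]: position i shifts by key[i mod 2].
Reversing it on xlwxqu: x−5=s, l−9=c, w−5=r, x−9=o, q−5=l, u−9=l.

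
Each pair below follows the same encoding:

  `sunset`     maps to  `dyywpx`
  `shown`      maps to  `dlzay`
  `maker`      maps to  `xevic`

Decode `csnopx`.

Shifts by position in sunset: pos 0: s→d (+11), pos 1: u→y (+4), pos 2: n→y (+11), pos 3: s→w (+4) — repeating every 2. It's a Vigenère-style cipher with numeric key [11,4]: position i shifts by key[i mod 2].
Undoing it on csnopx: c−11=r, s−4=o, n−11=c, o−4=k, p−11=e, x−4=t.

rocket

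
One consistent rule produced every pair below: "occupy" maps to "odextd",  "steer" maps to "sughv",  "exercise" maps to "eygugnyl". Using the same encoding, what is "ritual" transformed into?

rjvxeq

Each letter shifts forward by its position index (0, 1, 2, …) — the shift grows by one for each successive letter.
Applying it to ritual: r+0=r, i+1=j, t+2=v, u+3=x, a+4=e, l+5=q.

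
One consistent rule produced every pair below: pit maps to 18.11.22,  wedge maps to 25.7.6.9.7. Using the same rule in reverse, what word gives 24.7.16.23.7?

p is letter #16 and maps to 18: an offset of 2. Each letter is replaced by its alphabet position (a=1..z=26) + 2.
Undoing it on 24.7.16.23.7: 24→(24−2)÷1=22=v, 7→(7−2)÷1=5=e, 16→(16−2)÷1=14=n, 23→(23−2)÷1=21=u, 7→(7−2)÷1=5=e.

venue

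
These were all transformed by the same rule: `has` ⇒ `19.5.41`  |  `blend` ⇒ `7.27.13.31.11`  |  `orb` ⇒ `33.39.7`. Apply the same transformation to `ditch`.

h(#8)→19 and a(#1)→5: differences scale by 2, so n = 2·pos + 3. With a=1..z=26, the number is 2·pos + 3.
On ditch: d=4→11, i=9→21, t=20→43, c=3→9, h=8→19.

11.21.43.9.19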